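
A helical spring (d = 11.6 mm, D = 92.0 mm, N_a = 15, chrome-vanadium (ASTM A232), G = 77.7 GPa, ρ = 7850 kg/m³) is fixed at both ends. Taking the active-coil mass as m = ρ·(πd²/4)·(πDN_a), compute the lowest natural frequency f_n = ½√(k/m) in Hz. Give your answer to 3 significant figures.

32.3 Hz

k = Gd⁴/(8D³N_a) = (77.7×10³)(11.6⁴)/(8·92.0³·15) = 15.056 N/mm = 15056 N/m
Wire length L = πDN_a = π·92.0·15 = 4335.4 mm
m = ρ·(πd²/4)·L = 7850 × 105.68×10⁻⁶ m² × 4.3354 m = 3.5967 kg
f_n = ½√(k/m) = 0.5·√(15056/3.5967) = 0.5·√(4186) = 32.35 Hz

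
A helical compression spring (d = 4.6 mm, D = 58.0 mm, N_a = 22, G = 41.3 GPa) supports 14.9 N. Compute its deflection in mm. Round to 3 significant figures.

27.7 mm

k = Gd⁴/(8D³N_a) = (41.3×10³)(4.6⁴)/(8·58.0³·22) = 0.5385 N/mm
δ = F/k = 14.9 / 0.5385 = 27.67 mm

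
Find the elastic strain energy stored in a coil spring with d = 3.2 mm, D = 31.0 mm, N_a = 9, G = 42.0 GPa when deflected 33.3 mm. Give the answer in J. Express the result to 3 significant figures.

1.14 J

k = Gd⁴/(8D³N_a) = (42.0×10³)(3.2⁴)/(8·31.0³·9) = 2.0532 N/mm
U = ½kδ² = 0.5 × 2.0532 × 33.3² = 1138.4 N·mm = 1.1384 J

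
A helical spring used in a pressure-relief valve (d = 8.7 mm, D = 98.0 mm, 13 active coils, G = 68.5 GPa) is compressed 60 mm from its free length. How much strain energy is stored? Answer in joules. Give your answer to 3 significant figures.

k = Gd⁴/(8D³N_a) = (68.5×10³)(8.7⁴)/(8·98.0³·13) = 4.0092 N/mm
U = ½kδ² = 0.5 × 4.0092 × 60² = 7216.5 N·mm = 7.2165 J

7.22 J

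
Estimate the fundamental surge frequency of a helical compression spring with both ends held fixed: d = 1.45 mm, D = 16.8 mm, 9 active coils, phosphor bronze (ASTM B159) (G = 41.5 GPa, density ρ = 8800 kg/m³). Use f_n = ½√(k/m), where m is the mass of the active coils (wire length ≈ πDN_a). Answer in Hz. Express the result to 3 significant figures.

k = Gd⁴/(8D³N_a) = (41.5×10³)(1.45⁴)/(8·16.8³·9) = 0.53735 N/mm = 537.35 N/m
Wire length L = πDN_a = π·16.8·9 = 475.01 mm
m = ρ·(πd²/4)·L = 8800 × 1.6513×10⁻⁶ m² × 0.47501 m = 0.0069026 kg
f_n = ½√(k/m) = 0.5·√(537.35/0.0069026) = 0.5·√(77848) = 139.51 Hz

140 Hz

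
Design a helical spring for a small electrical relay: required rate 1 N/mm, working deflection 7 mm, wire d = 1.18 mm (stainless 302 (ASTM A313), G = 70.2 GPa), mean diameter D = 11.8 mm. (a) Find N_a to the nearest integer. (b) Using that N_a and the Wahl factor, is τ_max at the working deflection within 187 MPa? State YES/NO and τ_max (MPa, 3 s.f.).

(a) 10 coils; (b) YES, τ_max = 152 MPa

N_a = Gd⁴/(8D³k) = (70.2×10³)(1.18⁴)/(8·11.8³·1) = 10.35 → N_a = 10
Actual rate k = Gd⁴/(8D³·10) = 1.0354 N/mm
Working load F = kδ = 1.0354·7 = 7.2481 N
C = 11.8/1.18 = 10.0000; K_W = (4C−1)/(4C−4)+0.615/C = 1.1448
τ_max = K_W·8FD/(πd³) = 1.1448·132.56 = 151.76 MPa
τ_max ≤ 187 MPa → acceptable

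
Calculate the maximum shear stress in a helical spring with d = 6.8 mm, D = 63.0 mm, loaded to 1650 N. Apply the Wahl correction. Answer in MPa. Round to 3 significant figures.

Spring index C = D/d = 63.0/6.8 = 9.2647
K_W = (4C−1)/(4C−4) + 0.615/C = 36.059/33.059 + 0.0664 = 1.1571
τ₀ = 8FD/(πd³) = 8·1650·63.0/(π·6.8³) = 831600/987.82 = 841.86 MPa
τ_max = K·τ₀ = 1.1571 × 841.86 = 974.14 MPa

974 MPa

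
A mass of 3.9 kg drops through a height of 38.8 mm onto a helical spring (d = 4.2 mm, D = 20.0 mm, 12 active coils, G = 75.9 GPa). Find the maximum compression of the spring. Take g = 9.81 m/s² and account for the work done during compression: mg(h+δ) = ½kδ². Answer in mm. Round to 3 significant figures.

k = Gd⁴/(8D³N_a) = (75.9×10³)(4.2⁴)/(8·20.0³·12) = 30.752 N/mm
W = mg = 3.9 × 9.81 = 38.259 N
½kδ² − Wδ − Wh = 0 → δ = (W + √(W² + 2kWh))/k
δ = (38.259 + √(1463.8 + 91300.5))/30.752 = (38.259 + 304.57)/30.752 = 11.148 mm

11.1 mm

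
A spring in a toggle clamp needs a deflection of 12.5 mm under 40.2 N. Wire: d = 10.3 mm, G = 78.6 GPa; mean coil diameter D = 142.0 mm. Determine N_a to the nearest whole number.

12

Required rate k = F/δ = 40.2/12.5 = 3.216 N/mm
N_a = Gd⁴/(8D³k) = (78.6×10³ × 10.3⁴)/(8 × 142.0³ × 3.216)
    = 8.8465e+08 / 7.36667e+07 = 12.01 → 12 coils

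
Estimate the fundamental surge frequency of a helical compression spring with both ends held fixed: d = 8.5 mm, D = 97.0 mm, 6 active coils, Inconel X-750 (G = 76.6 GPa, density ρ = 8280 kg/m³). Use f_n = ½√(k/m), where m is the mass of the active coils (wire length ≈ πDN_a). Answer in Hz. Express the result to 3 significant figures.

k = Gd⁴/(8D³N_a) = (76.6×10³)(8.5⁴)/(8·97.0³·6) = 9.1274 N/mm = 9127.4 N/m
Wire length L = πDN_a = π·97.0·6 = 1828.4 mm
m = ρ·(πd²/4)·L = 8280 × 56.745×10⁻⁶ m² × 1.8284 m = 0.85907 kg
f_n = ½√(k/m) = 0.5·√(9127.4/0.85907) = 0.5·√(10625) = 51.538 Hz

51.5 Hz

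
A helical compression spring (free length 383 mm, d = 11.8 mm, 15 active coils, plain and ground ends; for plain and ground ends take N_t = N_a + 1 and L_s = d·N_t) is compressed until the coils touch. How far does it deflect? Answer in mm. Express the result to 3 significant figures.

194 mm

N_t = 16; L_s = 11.8·16 = 188.8 mm
δ_solid = L₀ − L_s = 383 − 188.8 = 194.2 mm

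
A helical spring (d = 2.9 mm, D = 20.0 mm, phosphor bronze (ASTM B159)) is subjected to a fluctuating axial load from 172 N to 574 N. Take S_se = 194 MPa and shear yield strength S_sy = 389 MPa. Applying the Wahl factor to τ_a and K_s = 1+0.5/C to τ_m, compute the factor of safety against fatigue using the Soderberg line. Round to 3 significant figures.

0.209

C = D/d = 20.0/2.9 = 6.8966; K_W = (4C−1)/(4C−4)+0.615/C = 1.2164; K_s = 1+0.5/C = 1.0725
F_a = (F_max−F_min)/2 = 201 N; F_m = (F_max+F_min)/2 = 373 N
τ_a = K_W·8F_aD/(πd³) = 1.2164 × 419.73 = 510.55 MPa
τ_m = K_s·8F_mD/(πd³) = 1.0725 × 778.91 = 835.38 MPa
Soderberg: 1/n_f = τ_a/S_se + τ_m/S_sy = 510.55/194 + 835.38/389 = 2.63169 + 2.14750 = 4.7792
n_f = 1/4.7792 = 0.2092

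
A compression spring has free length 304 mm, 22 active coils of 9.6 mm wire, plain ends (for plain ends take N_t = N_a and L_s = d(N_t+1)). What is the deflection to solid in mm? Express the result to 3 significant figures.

N_t = 22; L_s = 9.6·23 = 220.8 mm
δ_solid = L₀ − L_s = 304 − 220.8 = 83.2 mm

83.2 mm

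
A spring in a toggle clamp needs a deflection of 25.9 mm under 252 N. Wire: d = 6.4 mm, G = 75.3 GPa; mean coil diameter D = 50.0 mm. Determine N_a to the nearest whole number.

Required rate k = F/δ = 252/25.9 = 9.7297 N/mm
N_a = Gd⁴/(8D³k) = (75.3×10³ × 6.4⁴)/(8 × 50.0³ × 9.7297)
    = 1.26332e+08 / 9.72973e+06 = 12.98 → 13 coils

13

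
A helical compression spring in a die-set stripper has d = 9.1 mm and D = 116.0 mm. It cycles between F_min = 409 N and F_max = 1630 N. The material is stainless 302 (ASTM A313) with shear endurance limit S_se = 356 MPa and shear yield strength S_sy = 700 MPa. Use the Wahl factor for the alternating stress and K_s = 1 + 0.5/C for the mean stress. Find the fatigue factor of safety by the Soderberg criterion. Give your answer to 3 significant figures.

0.746

C = D/d = 116.0/9.1 = 12.7473; K_W = (4C−1)/(4C−4)+0.615/C = 1.1121; K_s = 1+0.5/C = 1.0392
F_a = (F_max−F_min)/2 = 610.5 N; F_m = (F_max+F_min)/2 = 1019.5 N
τ_a = K_W·8F_aD/(πd³) = 1.1121 × 239.31 = 266.13 MPa
τ_m = K_s·8F_mD/(πd³) = 1.0392 × 399.63 = 415.31 MPa
Soderberg: 1/n_f = τ_a/S_se + τ_m/S_sy = 266.13/356 + 415.31/700 = 0.74757 + 0.59330 = 1.3409
n_f = 1/1.3409 = 0.7458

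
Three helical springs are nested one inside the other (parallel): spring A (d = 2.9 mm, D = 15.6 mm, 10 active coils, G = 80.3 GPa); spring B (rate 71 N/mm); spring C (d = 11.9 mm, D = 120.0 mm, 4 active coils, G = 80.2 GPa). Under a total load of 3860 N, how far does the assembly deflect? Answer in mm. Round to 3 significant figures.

32.5 mm

k_A = Gd⁴/(8D³N_a) = (80.3×10³)(2.9⁴)/(8·15.6³·10) = 18.7 N/mm
k_C = Gd⁴/(8D³N_a) = (80.2×10³)(11.9⁴)/(8·120.0³·4) = 29.085 N/mm
Parallel: k_eq = 18.7 + 71 + 29.085 = 118.79 N/mm
δ = F/k_eq = 3860/118.79 = 32.496 mm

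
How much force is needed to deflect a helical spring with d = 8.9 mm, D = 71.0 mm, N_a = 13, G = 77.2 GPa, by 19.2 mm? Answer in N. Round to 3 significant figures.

250 N

k = Gd⁴/(8D³N_a) = (77.2×10³)(8.9⁴)/(8·71.0³·13) = 13.013 N/mm
F = k·δ = 13.013 × 19.2 = 249.84 N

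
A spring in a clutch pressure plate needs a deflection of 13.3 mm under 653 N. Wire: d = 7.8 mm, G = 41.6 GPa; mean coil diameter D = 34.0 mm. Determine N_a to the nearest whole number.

10

Required rate k = F/δ = 653/13.3 = 49.098 N/mm
N_a = Gd⁴/(8D³k) = (41.6×10³ × 7.8⁴)/(8 × 34.0³ × 49.098)
    = 1.53983e+08 / 1.54379e+07 = 9.974 → 10 coils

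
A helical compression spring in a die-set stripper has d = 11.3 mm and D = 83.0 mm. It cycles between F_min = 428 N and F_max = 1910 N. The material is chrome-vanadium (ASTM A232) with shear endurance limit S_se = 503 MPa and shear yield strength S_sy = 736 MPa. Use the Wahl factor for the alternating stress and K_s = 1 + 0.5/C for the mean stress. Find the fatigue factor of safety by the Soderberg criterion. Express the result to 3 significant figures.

C = D/d = 83.0/11.3 = 7.3451; K_W = (4C−1)/(4C−4)+0.615/C = 1.2019; K_s = 1+0.5/C = 1.0681
F_a = (F_max−F_min)/2 = 741 N; F_m = (F_max+F_min)/2 = 1169 N
τ_a = K_W·8F_aD/(πd³) = 1.2019 × 108.54 = 130.46 MPa
τ_m = K_s·8F_mD/(πd³) = 1.0681 × 171.24 = 182.89 MPa
Soderberg: 1/n_f = τ_a/S_se + τ_m/S_sy = 130.46/503 + 182.89/736 = 0.25937 + 0.24850 = 0.50786
n_f = 1/0.50786 = 1.969

1.97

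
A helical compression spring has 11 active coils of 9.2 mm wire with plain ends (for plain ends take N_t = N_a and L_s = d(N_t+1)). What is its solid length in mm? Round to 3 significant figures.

110 mm

plain ends: N_t = N_a = 11
L_s = d·(N_t+1) = 9.2 × 12 = 110.4 mm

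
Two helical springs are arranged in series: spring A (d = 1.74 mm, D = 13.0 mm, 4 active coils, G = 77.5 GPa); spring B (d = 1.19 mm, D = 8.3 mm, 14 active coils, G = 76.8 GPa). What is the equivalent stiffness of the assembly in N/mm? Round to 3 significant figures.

k_A = Gd⁴/(8D³N_a) = (77.5×10³)(1.74⁴)/(8·13.0³·4) = 10.105 N/mm
k_B = Gd⁴/(8D³N_a) = (76.8×10³)(1.19⁴)/(8·8.3³·14) = 2.4049 N/mm
Series: 1/k_eq = 1/10.105 + 1/2.4049 = 0.51478; k_eq = 1.9426 N/mm

1.94 N/mm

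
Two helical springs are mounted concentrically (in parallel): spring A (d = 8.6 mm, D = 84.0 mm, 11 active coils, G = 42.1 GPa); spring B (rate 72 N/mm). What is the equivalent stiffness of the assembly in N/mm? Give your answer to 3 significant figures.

76.4 N/mm

k_A = Gd⁴/(8D³N_a) = (42.1×10³)(8.6⁴)/(8·84.0³·11) = 4.4153 N/mm
Parallel: k_eq = 4.4153 + 72 = 76.415 N/mm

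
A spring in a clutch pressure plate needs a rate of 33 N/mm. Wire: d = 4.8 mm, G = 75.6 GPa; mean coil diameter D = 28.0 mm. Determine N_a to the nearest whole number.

7

N_a = Gd⁴/(8D³k) = (75.6×10³ × 4.8⁴)/(8 × 28.0³ × 33)
    = 4.01316e+07 / 5.79533e+06 = 6.925 → 7 coils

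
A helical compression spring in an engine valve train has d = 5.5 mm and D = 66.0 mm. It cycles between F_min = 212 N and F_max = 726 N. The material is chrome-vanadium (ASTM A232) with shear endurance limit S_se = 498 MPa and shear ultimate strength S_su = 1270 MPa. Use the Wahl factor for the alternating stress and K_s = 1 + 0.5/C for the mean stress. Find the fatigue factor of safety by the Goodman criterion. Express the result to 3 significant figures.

1.03

C = D/d = 66.0/5.5 = 12.0000; K_W = (4C−1)/(4C−4)+0.615/C = 1.1194; K_s = 1+0.5/C = 1.0417
F_a = (F_max−F_min)/2 = 257 N; F_m = (F_max+F_min)/2 = 469 N
τ_a = K_W·8F_aD/(πd³) = 1.1194 × 259.61 = 290.62 MPa
τ_m = K_s·8F_mD/(πd³) = 1.0417 × 473.77 = 493.51 MPa
Goodman: 1/n_f = τ_a/S_se + τ_m/S_su = 290.62/498 + 493.51/1270 = 0.58358 + 0.38859 = 0.97217
n_f = 1/0.97217 = 1.029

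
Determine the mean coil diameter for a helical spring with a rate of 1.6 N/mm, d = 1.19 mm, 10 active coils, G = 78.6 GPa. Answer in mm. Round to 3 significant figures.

10.7 mm

D = (Gd⁴/(8N_a·k))^(1/3) = (78.6×10³·1.19⁴/(8·10·1.6))^(1/3)
  = (1231.4)^(1/3) = 10.7185 mm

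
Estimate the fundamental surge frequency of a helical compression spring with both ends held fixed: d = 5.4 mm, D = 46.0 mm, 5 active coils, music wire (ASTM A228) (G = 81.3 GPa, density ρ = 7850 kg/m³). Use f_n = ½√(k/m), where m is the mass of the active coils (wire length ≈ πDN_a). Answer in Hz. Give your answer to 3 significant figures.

k = Gd⁴/(8D³N_a) = (81.3×10³)(5.4⁴)/(8·46.0³·5) = 17.755 N/mm = 17755 N/m
Wire length L = πDN_a = π·46.0·5 = 722.57 mm
m = ρ·(πd²/4)·L = 7850 × 22.902×10⁻⁶ m² × 0.72257 m = 0.1299 kg
f_n = ½√(k/m) = 0.5·√(17755/0.1299) = 0.5·√(1.3668e+05) = 184.85 Hz

185 Hz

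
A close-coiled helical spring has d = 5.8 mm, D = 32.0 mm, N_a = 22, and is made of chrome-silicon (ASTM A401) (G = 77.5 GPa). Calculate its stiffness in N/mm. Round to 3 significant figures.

k = Gd⁴/(8D³N_a) = (77.5×10³ × 5.8⁴) / (8 × 32.0³ × 22)
  = 8.77028e+07 / 5.76717e+06 = 15.207 N/mm

15.2 N/mm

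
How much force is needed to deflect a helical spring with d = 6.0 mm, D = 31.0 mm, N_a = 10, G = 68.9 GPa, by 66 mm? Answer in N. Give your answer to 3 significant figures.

k = Gd⁴/(8D³N_a) = (68.9×10³)(6.0⁴)/(8·31.0³·10) = 37.467 N/mm
F = k·δ = 37.467 × 66 = 2472.8 N

2470 N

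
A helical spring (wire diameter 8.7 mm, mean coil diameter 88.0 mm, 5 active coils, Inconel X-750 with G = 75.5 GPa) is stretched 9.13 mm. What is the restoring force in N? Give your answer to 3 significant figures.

145 N

k = Gd⁴/(8D³N_a) = (75.5×10³)(8.7⁴)/(8·88.0³·5) = 15.868 N/mm
F = k·δ = 15.868 × 9.13 = 144.87 N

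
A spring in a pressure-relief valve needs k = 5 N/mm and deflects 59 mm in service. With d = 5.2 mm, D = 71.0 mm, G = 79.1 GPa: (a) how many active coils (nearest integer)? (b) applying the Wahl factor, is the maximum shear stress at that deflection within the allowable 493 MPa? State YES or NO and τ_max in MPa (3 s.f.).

N_a = Gd⁴/(8D³k) = (79.1×10³)(5.2⁴)/(8·71.0³·5) = 4.04 → N_a = 4
Actual rate k = Gd⁴/(8D³·4) = 5.0497 N/mm
Working load F = kδ = 5.0497·59 = 297.93 N
C = 71.0/5.2 = 13.6538; K_W = (4C−1)/(4C−4)+0.615/C = 1.1043
τ_max = K_W·8FD/(πd³) = 1.1043·383.09 = 423.06 MPa
τ_max ≤ 493 MPa → acceptable

(a) 4 coils; (b) YES, τ_max = 423 MPa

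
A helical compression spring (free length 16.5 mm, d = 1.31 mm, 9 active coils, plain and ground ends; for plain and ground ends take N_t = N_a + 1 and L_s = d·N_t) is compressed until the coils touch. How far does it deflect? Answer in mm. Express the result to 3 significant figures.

3.40 mm

N_t = 10; L_s = 1.31·10 = 13.1 mm
δ_solid = L₀ − L_s = 16.5 − 13.1 = 3.4 mm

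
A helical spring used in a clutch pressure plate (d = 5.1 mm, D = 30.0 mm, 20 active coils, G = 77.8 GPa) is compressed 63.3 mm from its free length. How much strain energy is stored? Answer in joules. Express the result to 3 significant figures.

24.4 J

k = Gd⁴/(8D³N_a) = (77.8×10³)(5.1⁴)/(8·30.0³·20) = 12.184 N/mm
U = ½kδ² = 0.5 × 12.184 × 63.3² = 24409 N·mm = 24.409 J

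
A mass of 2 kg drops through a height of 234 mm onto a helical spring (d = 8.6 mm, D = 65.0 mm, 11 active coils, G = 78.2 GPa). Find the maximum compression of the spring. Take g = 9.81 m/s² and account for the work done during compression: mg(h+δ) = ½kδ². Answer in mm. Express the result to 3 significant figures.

23.9 mm

k = Gd⁴/(8D³N_a) = (78.2×10³)(8.6⁴)/(8·65.0³·11) = 17.7 N/mm
W = mg = 2 × 9.81 = 19.62 N
½kδ² − Wδ − Wh = 0 → δ = (W + √(W² + 2kWh))/k
δ = (19.62 + √(384.94 + 162526))/17.7 = (19.62 + 403.62)/17.7 = 23.912 mm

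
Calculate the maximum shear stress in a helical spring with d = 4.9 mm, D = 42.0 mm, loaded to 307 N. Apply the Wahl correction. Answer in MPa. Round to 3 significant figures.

Spring index C = D/d = 42.0/4.9 = 8.5714
K_W = (4C−1)/(4C−4) + 0.615/C = 33.286/30.286 + 0.0717 = 1.1708
τ₀ = 8FD/(πd³) = 8·307·42.0/(π·4.9³) = 103152/369.61 = 279.09 MPa
τ_max = K·τ₀ = 1.1708 × 279.09 = 326.76 MPa

327 MPa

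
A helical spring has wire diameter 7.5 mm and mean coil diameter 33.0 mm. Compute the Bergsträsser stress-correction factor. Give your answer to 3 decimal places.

C = D/d = 33.0/7.5 = 4.4000
K_B = (4C+2)/(4C−3) = 19.600/14.600 = 1.3425

1.342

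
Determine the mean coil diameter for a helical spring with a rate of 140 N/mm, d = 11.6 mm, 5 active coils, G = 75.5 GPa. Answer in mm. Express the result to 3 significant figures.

D = (Gd⁴/(8N_a·k))^(1/3) = (75.5×10³·11.6⁴/(8·5·140))^(1/3)
  = (244113)^(1/3) = 62.4976 mm

62.5 mm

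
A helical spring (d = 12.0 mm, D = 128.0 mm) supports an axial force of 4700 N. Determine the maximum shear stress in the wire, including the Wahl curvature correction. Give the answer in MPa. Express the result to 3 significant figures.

1010 MPa

Spring index C = D/d = 128.0/12.0 = 10.6667
K_W = (4C−1)/(4C−4) + 0.615/C = 41.667/38.667 + 0.0577 = 1.1352
τ₀ = 8FD/(πd³) = 8·4700·128.0/(π·12.0³) = 4.8128e+06/5428.7 = 886.55 MPa
τ_max = K·τ₀ = 1.1352 × 886.55 = 1006.5 MPa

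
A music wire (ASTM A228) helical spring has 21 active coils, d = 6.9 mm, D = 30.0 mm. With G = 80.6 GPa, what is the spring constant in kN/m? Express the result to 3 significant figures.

k = Gd⁴/(8D³N_a) = (80.6×10³ × 6.9⁴) / (8 × 30.0³ × 21)
  = 1.82697e+08 / 4.536e+06 = 40.277 N/mm

40.3 kN/m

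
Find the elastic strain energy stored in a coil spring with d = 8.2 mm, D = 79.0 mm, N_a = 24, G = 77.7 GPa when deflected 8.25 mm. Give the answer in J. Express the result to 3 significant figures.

0.126 J

k = Gd⁴/(8D³N_a) = (77.7×10³)(8.2⁴)/(8·79.0³·24) = 3.711 N/mm
U = ½kδ² = 0.5 × 3.711 × 8.25² = 126.29 N·mm = 0.12629 J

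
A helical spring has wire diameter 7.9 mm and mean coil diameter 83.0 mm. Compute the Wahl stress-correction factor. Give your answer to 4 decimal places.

C = D/d = 83.0/7.9 = 10.5063
K_W = (4C−1)/(4C−4) + 0.615/C = 41.025/38.025 + 0.0585 = 1.1374

1.1374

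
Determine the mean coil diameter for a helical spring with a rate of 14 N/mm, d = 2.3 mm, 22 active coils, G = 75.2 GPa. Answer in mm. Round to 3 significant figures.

D = (Gd⁴/(8N_a·k))^(1/3) = (75.2×10³·2.3⁴/(8·22·14))^(1/3)
  = (854.06)^(1/3) = 9.4877 mm

9.49 mm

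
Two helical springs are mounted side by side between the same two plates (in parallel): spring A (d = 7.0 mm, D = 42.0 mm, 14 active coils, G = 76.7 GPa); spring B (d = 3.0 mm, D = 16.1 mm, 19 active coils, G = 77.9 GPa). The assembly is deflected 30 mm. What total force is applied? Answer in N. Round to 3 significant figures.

k_A = Gd⁴/(8D³N_a) = (76.7×10³)(7.0⁴)/(8·42.0³·14) = 22.193 N/mm
k_B = Gd⁴/(8D³N_a) = (77.9×10³)(3.0⁴)/(8·16.1³·19) = 9.9472 N/mm
Parallel: k_eq = 22.193 + 9.9472 = 32.14 N/mm
F = k_eq·δ = 32.14·30 = 964.21 N

964 N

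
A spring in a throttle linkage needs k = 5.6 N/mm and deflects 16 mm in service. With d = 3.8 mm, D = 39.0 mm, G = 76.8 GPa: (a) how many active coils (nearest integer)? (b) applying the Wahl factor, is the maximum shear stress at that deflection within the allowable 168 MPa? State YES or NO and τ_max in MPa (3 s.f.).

N_a = Gd⁴/(8D³k) = (76.8×10³)(3.8⁴)/(8·39.0³·5.6) = 6.026 → N_a = 6
Actual rate k = Gd⁴/(8D³·6) = 5.6242 N/mm
Working load F = kδ = 5.6242·16 = 89.987 N
C = 39.0/3.8 = 10.2632; K_W = (4C−1)/(4C−4)+0.615/C = 1.1409
τ_max = K_W·8FD/(πd³) = 1.1409·162.87 = 185.81 MPa
τ_max > 168 MPa → exceeds allowable

(a) 6 coils; (b) NO, τ_max = 186 MPa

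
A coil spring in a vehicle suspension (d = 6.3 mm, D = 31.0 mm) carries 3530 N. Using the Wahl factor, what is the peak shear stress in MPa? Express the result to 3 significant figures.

1470 MPa

Spring index C = D/d = 31.0/6.3 = 4.9206
K_W = (4C−1)/(4C−4) + 0.615/C = 18.683/15.683 + 0.1250 = 1.3163
τ₀ = 8FD/(πd³) = 8·3530·31.0/(π·6.3³) = 875440/785.55 = 1114.4 MPa
τ_max = K·τ₀ = 1.3163 × 1114.4 = 1466.9 MPa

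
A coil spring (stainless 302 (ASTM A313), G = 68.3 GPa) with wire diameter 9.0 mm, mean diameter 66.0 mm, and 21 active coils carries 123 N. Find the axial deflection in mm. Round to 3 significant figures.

13.3 mm

k = Gd⁴/(8D³N_a) = (68.3×10³)(9.0⁴)/(8·66.0³·21) = 9.2779 N/mm
δ = F/k = 123 / 9.2779 = 13.257 mm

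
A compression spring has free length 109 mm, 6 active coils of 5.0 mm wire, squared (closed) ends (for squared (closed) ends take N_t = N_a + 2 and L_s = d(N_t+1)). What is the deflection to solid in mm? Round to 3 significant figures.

N_t = 8; L_s = 5.0·9 = 45 mm
δ_solid = L₀ − L_s = 109 − 45 = 64 mm

64.0 mm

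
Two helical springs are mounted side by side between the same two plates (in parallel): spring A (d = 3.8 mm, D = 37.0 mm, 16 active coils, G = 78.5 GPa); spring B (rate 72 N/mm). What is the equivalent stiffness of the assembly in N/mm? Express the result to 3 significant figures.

74.5 N/mm

k_A = Gd⁴/(8D³N_a) = (78.5×10³)(3.8⁴)/(8·37.0³·16) = 2.5246 N/mm
Parallel: k_eq = 2.5246 + 72 = 74.525 N/mm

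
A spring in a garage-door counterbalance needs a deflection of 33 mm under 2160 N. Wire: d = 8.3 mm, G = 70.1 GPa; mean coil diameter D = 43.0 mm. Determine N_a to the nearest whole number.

8

Required rate k = F/δ = 2160/33 = 65.455 N/mm
N_a = Gd⁴/(8D³k) = (70.1×10³ × 8.3⁴)/(8 × 43.0³ × 65.455)
    = 3.32683e+08 / 4.16328e+07 = 7.991 → 8 coils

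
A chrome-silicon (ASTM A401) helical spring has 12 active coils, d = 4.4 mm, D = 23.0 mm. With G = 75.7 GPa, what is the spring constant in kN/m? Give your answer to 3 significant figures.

k = Gd⁴/(8D³N_a) = (75.7×10³ × 4.4⁴) / (8 × 23.0³ × 12)
  = 2.83731e+07 / 1.16803e+06 = 24.291 N/mm

24.3 kN/m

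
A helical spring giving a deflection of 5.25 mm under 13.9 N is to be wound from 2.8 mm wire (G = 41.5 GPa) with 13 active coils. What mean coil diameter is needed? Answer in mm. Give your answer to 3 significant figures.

Required rate k = F/δ = 13.9/5.25 = 2.6476 N/mm
D = (Gd⁴/(8N_a·k))^(1/3) = (41.5×10³·2.8⁴/(8·13·2.6476))^(1/3)
  = (9263.85)^(1/3) = 21.0022 mm

21.0 mm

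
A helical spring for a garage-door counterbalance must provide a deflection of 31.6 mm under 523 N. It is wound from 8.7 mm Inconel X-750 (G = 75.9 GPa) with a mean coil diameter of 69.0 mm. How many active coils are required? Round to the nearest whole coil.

10

Required rate k = F/δ = 523/31.6 = 16.551 N/mm
N_a = Gd⁴/(8D³k) = (75.9×10³ × 8.7⁴)/(8 × 69.0³ × 16.551)
    = 4.34829e+08 / 4.34963e+07 = 9.997 → 10 coils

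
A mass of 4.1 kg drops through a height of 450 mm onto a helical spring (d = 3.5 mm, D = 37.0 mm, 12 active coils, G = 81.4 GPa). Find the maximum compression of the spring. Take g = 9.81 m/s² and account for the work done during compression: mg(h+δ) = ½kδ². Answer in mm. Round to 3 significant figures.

k = Gd⁴/(8D³N_a) = (81.4×10³)(3.5⁴)/(8·37.0³·12) = 2.512 N/mm
W = mg = 4.1 × 9.81 = 40.221 N
½kδ² − Wδ − Wh = 0 → δ = (W + √(W² + 2kWh))/k
δ = (40.221 + √(1617.7 + 90931.8))/2.512 = (40.221 + 304.22)/2.512 = 137.12 mm

137 mm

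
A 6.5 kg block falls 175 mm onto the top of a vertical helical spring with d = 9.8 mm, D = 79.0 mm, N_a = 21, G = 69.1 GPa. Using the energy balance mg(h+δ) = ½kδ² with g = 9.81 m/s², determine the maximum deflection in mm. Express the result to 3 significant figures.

k = Gd⁴/(8D³N_a) = (69.1×10³)(9.8⁴)/(8·79.0³·21) = 7.6947 N/mm
W = mg = 6.5 × 9.81 = 63.765 N
½kδ² − Wδ − Wh = 0 → δ = (W + √(W² + 2kWh))/k
δ = (63.765 + √(4066 + 171728))/7.6947 = (63.765 + 419.28)/7.6947 = 62.776 mm

62.8 mm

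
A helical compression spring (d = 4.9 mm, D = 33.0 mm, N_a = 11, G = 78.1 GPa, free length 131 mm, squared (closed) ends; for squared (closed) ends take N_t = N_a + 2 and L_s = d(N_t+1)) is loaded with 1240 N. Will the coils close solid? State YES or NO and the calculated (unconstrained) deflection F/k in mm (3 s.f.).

k = Gd⁴/(8D³N_a) = (78.1×10³)(4.9⁴)/(8·33.0³·11) = 14.237 N/mm
N_t = 13; L_s = 4.9·14 = 68.6 mm; δ_solid = L₀ − L_s = 131 − 68.6 = 62.4 mm
δ = F/k = 1240/14.237 = 87.099 mm
δ ≥ δ_solid → spring goes solid

YES, δ = 87.1 mm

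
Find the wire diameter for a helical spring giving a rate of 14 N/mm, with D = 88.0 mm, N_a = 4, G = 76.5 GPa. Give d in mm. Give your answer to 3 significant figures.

d = (8D³N_a·k / G)^(1/4) = (8·88.0³·4·14 / (76.5×10³))^0.25
  = (3990.8)^0.25 = 7.9482 mm

7.95 mm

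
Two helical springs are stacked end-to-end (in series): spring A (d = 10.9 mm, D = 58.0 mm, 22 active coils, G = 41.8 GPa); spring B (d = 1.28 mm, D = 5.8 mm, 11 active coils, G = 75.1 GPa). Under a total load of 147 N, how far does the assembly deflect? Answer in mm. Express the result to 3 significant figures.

k_A = Gd⁴/(8D³N_a) = (41.8×10³)(10.9⁴)/(8·58.0³·22) = 17.182 N/mm
k_B = Gd⁴/(8D³N_a) = (75.1×10³)(1.28⁴)/(8·5.8³·11) = 11.741 N/mm
Series: 1/k_eq = 1/17.182 + 1/11.741 = 0.14337; k_eq = 6.975 N/mm
δ = F/k_eq = 147/6.975 = 21.075 mm

21.1 mm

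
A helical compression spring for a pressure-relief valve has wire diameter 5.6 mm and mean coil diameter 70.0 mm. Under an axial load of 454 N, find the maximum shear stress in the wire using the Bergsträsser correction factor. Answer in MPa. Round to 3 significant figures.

Spring index C = D/d = 70.0/5.6 = 12.5000
K_B = (4C+2)/(4C−3) = 52.000/47.000 = 1.1064
τ₀ = 8FD/(πd³) = 8·454·70.0/(π·5.6³) = 254240/551.71 = 460.82 MPa
τ_max = K·τ₀ = 1.1064 × 460.82 = 509.84 MPa

510 MPa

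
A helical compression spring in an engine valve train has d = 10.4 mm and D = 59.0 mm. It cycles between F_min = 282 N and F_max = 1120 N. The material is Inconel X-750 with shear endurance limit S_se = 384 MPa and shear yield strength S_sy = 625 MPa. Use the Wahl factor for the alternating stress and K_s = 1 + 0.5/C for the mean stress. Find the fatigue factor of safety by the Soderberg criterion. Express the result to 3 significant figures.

2.87

C = D/d = 59.0/10.4 = 5.6731; K_W = (4C−1)/(4C−4)+0.615/C = 1.2689; K_s = 1+0.5/C = 1.0881
F_a = (F_max−F_min)/2 = 419 N; F_m = (F_max+F_min)/2 = 701 N
τ_a = K_W·8F_aD/(πd³) = 1.2689 × 55.964 = 71.012 MPa
τ_m = K_s·8F_mD/(πd³) = 1.0881 × 93.629 = 101.88 MPa
Soderberg: 1/n_f = τ_a/S_se + τ_m/S_sy = 71.012/384 + 101.88/625 = 0.18493 + 0.16301 = 0.34794
n_f = 1/0.34794 = 2.874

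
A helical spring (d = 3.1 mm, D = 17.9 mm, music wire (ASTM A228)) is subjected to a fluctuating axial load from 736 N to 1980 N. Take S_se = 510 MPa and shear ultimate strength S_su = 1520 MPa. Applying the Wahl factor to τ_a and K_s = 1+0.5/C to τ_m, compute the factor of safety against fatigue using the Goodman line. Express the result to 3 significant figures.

0.260

C = D/d = 17.9/3.1 = 5.7742; K_W = (4C−1)/(4C−4)+0.615/C = 1.2636; K_s = 1+0.5/C = 1.0866
F_a = (F_max−F_min)/2 = 622 N; F_m = (F_max+F_min)/2 = 1358 N
τ_a = K_W·8F_aD/(πd³) = 1.2636 × 951.7 = 1202.6 MPa
τ_m = K_s·8F_mD/(πd³) = 1.0866 × 2077.8 = 2257.7 MPa
Goodman: 1/n_f = τ_a/S_se + τ_m/S_su = 1202.6/510 + 2257.7/1520 = 2.35797 + 1.48536 = 3.8433
n_f = 1/3.8433 = 0.2602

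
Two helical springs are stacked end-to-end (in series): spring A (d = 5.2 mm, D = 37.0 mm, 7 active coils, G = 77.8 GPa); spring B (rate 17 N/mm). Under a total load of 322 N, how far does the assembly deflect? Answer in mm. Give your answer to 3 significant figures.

35.0 mm

k_A = Gd⁴/(8D³N_a) = (77.8×10³)(5.2⁴)/(8·37.0³·7) = 20.054 N/mm
Series: 1/k_eq = 1/20.054 + 1/17 = 0.10869; k_eq = 9.2006 N/mm
δ = F/k_eq = 322/9.2006 = 34.998 mm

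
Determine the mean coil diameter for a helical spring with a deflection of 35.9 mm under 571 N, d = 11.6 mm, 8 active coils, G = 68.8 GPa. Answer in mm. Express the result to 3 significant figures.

107 mm

Required rate k = F/δ = 571/35.9 = 15.905 N/mm
D = (Gd⁴/(8N_a·k))^(1/3) = (68.8×10³·11.6⁴/(8·8·15.905))^(1/3)
  = (1.22377e+06)^(1/3) = 106.9628 mm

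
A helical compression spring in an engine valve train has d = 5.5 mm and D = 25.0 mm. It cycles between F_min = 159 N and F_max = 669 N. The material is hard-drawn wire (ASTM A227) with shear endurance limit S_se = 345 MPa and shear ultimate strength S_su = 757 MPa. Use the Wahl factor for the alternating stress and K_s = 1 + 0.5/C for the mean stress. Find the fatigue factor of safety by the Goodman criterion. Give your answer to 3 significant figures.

1.63

C = D/d = 25.0/5.5 = 4.5455; K_W = (4C−1)/(4C−4)+0.615/C = 1.3468; K_s = 1+0.5/C = 1.1100
F_a = (F_max−F_min)/2 = 255 N; F_m = (F_max+F_min)/2 = 414 N
τ_a = K_W·8F_aD/(πd³) = 1.3468 × 97.574 = 131.42 MPa
τ_m = K_s·8F_mD/(πd³) = 1.1100 × 158.41 = 175.84 MPa
Goodman: 1/n_f = τ_a/S_se + τ_m/S_su = 131.42/345 + 175.84/757 = 0.38092 + 0.23228 = 0.6132
n_f = 1/0.6132 = 1.631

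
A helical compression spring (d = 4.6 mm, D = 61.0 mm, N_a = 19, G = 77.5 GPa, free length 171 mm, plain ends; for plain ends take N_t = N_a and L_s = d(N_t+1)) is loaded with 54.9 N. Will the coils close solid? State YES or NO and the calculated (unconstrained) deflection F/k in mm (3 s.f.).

k = Gd⁴/(8D³N_a) = (77.5×10³)(4.6⁴)/(8·61.0³·19) = 1.0058 N/mm
N_t = 19; L_s = 4.6·20 = 92 mm; δ_solid = L₀ − L_s = 171 − 92 = 79 mm
δ = F/k = 54.9/1.0058 = 54.585 mm
δ < δ_solid → spring does not go solid

NO, δ = 54.6 mm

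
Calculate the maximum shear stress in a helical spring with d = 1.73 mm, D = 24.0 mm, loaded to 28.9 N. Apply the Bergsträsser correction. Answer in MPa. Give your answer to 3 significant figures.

374 MPa

Spring index C = D/d = 24.0/1.73 = 13.8728
K_B = (4C+2)/(4C−3) = 57.491/52.491 = 1.0953
τ₀ = 8FD/(πd³) = 8·28.9·24.0/(π·1.73³) = 5548.8/16.266 = 341.12 MPa
τ_max = K·τ₀ = 1.0953 × 341.12 = 373.62 MPa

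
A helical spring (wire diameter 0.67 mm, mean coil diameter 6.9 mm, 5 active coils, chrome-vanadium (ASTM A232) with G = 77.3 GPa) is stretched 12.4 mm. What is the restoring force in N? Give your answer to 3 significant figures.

k = Gd⁴/(8D³N_a) = (77.3×10³)(0.67⁴)/(8·6.9³·5) = 1.1854 N/mm
F = k·δ = 1.1854 × 12.4 = 14.699 N

14.7 N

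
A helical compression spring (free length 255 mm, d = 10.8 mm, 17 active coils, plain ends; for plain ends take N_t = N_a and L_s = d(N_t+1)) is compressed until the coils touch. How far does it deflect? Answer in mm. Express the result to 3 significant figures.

N_t = 17; L_s = 10.8·18 = 194.4 mm
δ_solid = L₀ − L_s = 255 − 194.4 = 60.6 mm

60.6 mm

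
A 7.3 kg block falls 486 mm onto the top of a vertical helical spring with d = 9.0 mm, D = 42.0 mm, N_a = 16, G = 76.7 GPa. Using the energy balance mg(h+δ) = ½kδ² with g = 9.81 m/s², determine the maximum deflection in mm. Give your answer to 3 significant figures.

k = Gd⁴/(8D³N_a) = (76.7×10³)(9.0⁴)/(8·42.0³·16) = 53.065 N/mm
W = mg = 7.3 × 9.81 = 71.613 N
½kδ² − Wδ − Wh = 0 → δ = (W + √(W² + 2kWh))/k
δ = (71.613 + √(5128.4 + 3.69373e+06))/53.065 = (71.613 + 1923.2)/53.065 = 37.593 mm

37.6 mm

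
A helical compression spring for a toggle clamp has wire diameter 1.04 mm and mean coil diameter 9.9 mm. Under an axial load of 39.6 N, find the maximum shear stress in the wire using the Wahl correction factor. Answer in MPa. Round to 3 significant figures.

Spring index C = D/d = 9.9/1.04 = 9.5192
K_W = (4C−1)/(4C−4) + 0.615/C = 37.077/34.077 + 0.0646 = 1.1526
τ₀ = 8FD/(πd³) = 8·39.6·9.9/(π·1.04³) = 3136.32/3.5339 = 887.5 MPa
τ_max = K·τ₀ = 1.1526 × 887.5 = 1023 MPa

1020 MPa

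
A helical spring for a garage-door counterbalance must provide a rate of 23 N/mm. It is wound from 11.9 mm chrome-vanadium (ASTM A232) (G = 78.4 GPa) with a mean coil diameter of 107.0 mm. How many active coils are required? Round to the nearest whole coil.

7

N_a = Gd⁴/(8D³k) = (78.4×10³ × 11.9⁴)/(8 × 107.0³ × 23)
    = 1.57219e+09 / 2.25408e+08 = 6.975 → 7 coils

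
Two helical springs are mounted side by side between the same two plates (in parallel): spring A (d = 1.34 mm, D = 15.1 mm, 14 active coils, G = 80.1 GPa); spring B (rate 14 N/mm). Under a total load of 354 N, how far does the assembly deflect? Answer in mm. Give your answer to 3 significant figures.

k_A = Gd⁴/(8D³N_a) = (80.1×10³)(1.34⁴)/(8·15.1³·14) = 0.66973 N/mm
Parallel: k_eq = 0.66973 + 14 = 14.67 N/mm
δ = F/k_eq = 354/14.67 = 24.131 mm

24.1 mm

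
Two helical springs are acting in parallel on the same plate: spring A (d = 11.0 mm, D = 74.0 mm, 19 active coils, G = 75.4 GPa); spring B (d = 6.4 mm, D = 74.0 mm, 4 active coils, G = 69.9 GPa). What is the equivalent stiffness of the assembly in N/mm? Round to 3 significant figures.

k_A = Gd⁴/(8D³N_a) = (75.4×10³)(11.0⁴)/(8·74.0³·19) = 17.923 N/mm
k_B = Gd⁴/(8D³N_a) = (69.9×10³)(6.4⁴)/(8·74.0³·4) = 9.0438 N/mm
Parallel: k_eq = 17.923 + 9.0438 = 26.967 N/mm

27.0 N/mm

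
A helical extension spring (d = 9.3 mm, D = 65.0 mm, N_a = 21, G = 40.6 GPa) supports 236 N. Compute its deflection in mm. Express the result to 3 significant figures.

35.9 mm

k = Gd⁴/(8D³N_a) = (40.6×10³)(9.3⁴)/(8·65.0³·21) = 6.5828 N/mm
δ = F/k = 236 / 6.5828 = 35.851 mm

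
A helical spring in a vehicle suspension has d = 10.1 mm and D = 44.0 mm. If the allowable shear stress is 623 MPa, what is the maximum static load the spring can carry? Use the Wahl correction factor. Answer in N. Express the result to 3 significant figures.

4200 N

C = D/d = 44.0/10.1 = 4.3564
K_W = (4C−1)/(4C−4) + 0.615/C = 16.426/13.426 + 0.1412 = 1.3646
τ_max = K·8FD/(πd³) → F_max = τ_allow·πd³/(8DK)
F_max = 623·π·10.1³/(8·44.0·1.3646) = 2.0165e+06/480.35 = 4198 N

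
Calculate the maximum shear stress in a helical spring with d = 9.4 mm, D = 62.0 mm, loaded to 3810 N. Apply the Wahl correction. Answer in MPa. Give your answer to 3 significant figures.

Spring index C = D/d = 62.0/9.4 = 6.5957
K_W = (4C−1)/(4C−4) + 0.615/C = 25.383/22.383 + 0.0932 = 1.2273
τ₀ = 8FD/(πd³) = 8·3810·62.0/(π·9.4³) = 1.88976e+06/2609.4 = 724.22 MPa
τ_max = K·τ₀ = 1.2273 × 724.22 = 888.82 MPa

889 MPa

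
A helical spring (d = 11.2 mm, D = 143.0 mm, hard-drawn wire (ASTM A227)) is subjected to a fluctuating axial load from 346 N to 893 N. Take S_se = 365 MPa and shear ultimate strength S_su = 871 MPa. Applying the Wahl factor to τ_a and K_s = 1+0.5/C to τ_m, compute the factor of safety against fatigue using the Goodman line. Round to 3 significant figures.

2.45

C = D/d = 143.0/11.2 = 12.7679; K_W = (4C−1)/(4C−4)+0.615/C = 1.1119; K_s = 1+0.5/C = 1.0392
F_a = (F_max−F_min)/2 = 273.5 N; F_m = (F_max+F_min)/2 = 619.5 N
τ_a = K_W·8F_aD/(πd³) = 1.1119 × 70.889 = 78.822 MPa
τ_m = K_s·8F_mD/(πd³) = 1.0392 × 160.57 = 166.86 MPa
Goodman: 1/n_f = τ_a/S_se + τ_m/S_su = 78.822/365 + 166.86/871 = 0.21595 + 0.19157 = 0.40752
n_f = 1/0.40752 = 2.454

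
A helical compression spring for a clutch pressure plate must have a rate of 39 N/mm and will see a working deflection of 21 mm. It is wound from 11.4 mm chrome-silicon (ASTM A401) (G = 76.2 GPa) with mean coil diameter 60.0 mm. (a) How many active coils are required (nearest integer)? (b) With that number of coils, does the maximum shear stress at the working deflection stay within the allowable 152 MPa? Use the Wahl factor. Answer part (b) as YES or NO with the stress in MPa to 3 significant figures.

N_a = Gd⁴/(8D³k) = (76.2×10³)(11.4⁴)/(8·60.0³·39) = 19.1 → N_a = 19
Actual rate k = Gd⁴/(8D³·19) = 39.199 N/mm
Working load F = kδ = 39.199·21 = 823.18 N
C = 60.0/11.4 = 5.2632; K_W = (4C−1)/(4C−4)+0.615/C = 1.2928
τ_max = K_W·8FD/(πd³) = 1.2928·84.893 = 109.75 MPa
τ_max ≤ 152 MPa → acceptable

(a) 19 coils; (b) YES, τ_max = 110 MPa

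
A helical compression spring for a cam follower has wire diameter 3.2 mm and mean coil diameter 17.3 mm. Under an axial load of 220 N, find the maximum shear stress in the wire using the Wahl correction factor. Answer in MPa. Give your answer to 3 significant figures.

380 MPa

Spring index C = D/d = 17.3/3.2 = 5.4062
K_W = (4C−1)/(4C−4) + 0.615/C = 20.625/17.625 + 0.1138 = 1.2840
τ₀ = 8FD/(πd³) = 8·220·17.3/(π·3.2³) = 30448/102.94 = 295.77 MPa
τ_max = K·τ₀ = 1.2840 × 295.77 = 379.76 MPa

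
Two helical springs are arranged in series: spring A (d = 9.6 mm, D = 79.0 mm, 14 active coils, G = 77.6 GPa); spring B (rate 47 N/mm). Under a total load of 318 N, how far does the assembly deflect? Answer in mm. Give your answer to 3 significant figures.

33.4 mm

k_A = Gd⁴/(8D³N_a) = (77.6×10³)(9.6⁴)/(8·79.0³·14) = 11.936 N/mm
Series: 1/k_eq = 1/11.936 + 1/47 = 0.10506; k_eq = 9.5185 N/mm
δ = F/k_eq = 318/9.5185 = 33.409 mm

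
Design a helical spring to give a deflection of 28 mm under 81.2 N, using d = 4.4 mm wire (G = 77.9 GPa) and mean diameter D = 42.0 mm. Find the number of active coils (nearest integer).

17

Required rate k = F/δ = 81.2/28 = 2.9 N/mm
N_a = Gd⁴/(8D³k) = (77.9×10³ × 4.4⁴)/(8 × 42.0³ × 2.9)
    = 2.91977e+07 / 1.71884e+06 = 16.99 → 17 coils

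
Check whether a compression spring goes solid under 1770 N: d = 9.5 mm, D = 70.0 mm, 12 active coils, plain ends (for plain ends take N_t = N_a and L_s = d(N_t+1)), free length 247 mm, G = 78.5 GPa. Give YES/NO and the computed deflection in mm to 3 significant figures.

k = Gd⁴/(8D³N_a) = (78.5×10³)(9.5⁴)/(8·70.0³·12) = 19.418 N/mm
N_t = 12; L_s = 9.5·13 = 123.5 mm; δ_solid = L₀ − L_s = 247 − 123.5 = 123.5 mm
δ = F/k = 1770/19.418 = 91.154 mm
δ < δ_solid → spring does not go solid

NO, δ = 91.2 mm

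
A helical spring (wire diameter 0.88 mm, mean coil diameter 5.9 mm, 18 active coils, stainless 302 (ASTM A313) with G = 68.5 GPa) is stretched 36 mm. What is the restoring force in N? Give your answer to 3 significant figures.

k = Gd⁴/(8D³N_a) = (68.5×10³)(0.88⁴)/(8·5.9³·18) = 1.389 N/mm
F = k·δ = 1.389 × 36 = 50.004 N

50.0 N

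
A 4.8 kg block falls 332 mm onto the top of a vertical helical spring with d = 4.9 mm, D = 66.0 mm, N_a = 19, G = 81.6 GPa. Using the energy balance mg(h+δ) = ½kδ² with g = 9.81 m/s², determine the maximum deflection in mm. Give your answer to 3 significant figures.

k = Gd⁴/(8D³N_a) = (81.6×10³)(4.9⁴)/(8·66.0³·19) = 1.0765 N/mm
W = mg = 4.8 × 9.81 = 47.088 N
½kδ² − Wδ − Wh = 0 → δ = (W + √(W² + 2kWh))/k
δ = (47.088 + √(2217.3 + 33657.2))/1.0765 = (47.088 + 189.41)/1.0765 = 219.69 mm

220 mm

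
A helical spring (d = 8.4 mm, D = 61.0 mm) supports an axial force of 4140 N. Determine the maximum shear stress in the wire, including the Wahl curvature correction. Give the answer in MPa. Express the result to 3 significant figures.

1310 MPa

Spring index C = D/d = 61.0/8.4 = 7.2619
K_W = (4C−1)/(4C−4) + 0.615/C = 28.048/25.048 + 0.0847 = 1.2045
τ₀ = 8FD/(πd³) = 8·4140·61.0/(π·8.4³) = 2.02032e+06/1862 = 1085 MPa
τ_max = K·τ₀ = 1.2045 × 1085 = 1306.8 MPa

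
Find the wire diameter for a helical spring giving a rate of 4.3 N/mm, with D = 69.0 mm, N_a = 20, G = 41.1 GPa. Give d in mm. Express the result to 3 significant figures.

d = (8D³N_a·k / G)^(1/4) = (8·69.0³·20·4.3 / (41.1×10³))^0.25
  = (5499.1)^0.25 = 8.6114 mm

8.61 mm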